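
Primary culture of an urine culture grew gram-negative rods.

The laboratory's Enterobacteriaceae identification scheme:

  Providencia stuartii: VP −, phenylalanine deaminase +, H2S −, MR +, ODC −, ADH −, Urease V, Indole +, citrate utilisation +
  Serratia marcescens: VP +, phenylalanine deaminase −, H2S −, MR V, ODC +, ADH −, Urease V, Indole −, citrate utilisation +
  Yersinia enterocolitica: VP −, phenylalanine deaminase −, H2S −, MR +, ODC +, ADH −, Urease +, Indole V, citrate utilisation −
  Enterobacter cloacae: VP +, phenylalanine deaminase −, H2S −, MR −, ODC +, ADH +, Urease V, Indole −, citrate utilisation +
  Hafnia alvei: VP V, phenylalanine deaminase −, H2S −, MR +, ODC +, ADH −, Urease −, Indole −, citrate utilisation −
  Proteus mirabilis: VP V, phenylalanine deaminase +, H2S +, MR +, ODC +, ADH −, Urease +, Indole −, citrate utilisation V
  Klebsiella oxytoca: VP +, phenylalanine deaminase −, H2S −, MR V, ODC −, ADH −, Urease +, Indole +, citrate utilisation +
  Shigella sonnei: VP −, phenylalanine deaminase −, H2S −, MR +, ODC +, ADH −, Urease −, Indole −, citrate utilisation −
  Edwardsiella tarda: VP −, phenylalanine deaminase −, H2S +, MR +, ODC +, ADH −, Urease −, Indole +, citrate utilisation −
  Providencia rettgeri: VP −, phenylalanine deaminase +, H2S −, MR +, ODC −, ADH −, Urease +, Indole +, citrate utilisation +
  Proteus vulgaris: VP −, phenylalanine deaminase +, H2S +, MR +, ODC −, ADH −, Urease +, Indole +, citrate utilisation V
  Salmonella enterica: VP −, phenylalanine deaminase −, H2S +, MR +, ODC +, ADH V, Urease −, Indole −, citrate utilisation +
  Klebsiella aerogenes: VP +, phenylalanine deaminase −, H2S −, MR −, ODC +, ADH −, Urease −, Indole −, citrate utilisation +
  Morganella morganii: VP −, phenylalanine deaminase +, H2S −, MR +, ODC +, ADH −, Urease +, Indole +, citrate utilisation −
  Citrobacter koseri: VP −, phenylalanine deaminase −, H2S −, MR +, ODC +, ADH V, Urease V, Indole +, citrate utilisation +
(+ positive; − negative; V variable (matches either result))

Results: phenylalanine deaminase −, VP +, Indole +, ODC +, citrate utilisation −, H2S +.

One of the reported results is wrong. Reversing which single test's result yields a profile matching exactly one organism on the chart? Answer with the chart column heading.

VP

As reported, no row in the chart matches all 6 reactions.
Reversing ODC → still no organism matches.
Reversing Indole → still no organism matches.
Reversing phenylalanine deaminase → still no organism matches.
Reversing VP (to −) → unique match: Edwardsiella tarda.
Reversing citrate utilisation → still no organism matches.
Reversing H2S → still no organism matches.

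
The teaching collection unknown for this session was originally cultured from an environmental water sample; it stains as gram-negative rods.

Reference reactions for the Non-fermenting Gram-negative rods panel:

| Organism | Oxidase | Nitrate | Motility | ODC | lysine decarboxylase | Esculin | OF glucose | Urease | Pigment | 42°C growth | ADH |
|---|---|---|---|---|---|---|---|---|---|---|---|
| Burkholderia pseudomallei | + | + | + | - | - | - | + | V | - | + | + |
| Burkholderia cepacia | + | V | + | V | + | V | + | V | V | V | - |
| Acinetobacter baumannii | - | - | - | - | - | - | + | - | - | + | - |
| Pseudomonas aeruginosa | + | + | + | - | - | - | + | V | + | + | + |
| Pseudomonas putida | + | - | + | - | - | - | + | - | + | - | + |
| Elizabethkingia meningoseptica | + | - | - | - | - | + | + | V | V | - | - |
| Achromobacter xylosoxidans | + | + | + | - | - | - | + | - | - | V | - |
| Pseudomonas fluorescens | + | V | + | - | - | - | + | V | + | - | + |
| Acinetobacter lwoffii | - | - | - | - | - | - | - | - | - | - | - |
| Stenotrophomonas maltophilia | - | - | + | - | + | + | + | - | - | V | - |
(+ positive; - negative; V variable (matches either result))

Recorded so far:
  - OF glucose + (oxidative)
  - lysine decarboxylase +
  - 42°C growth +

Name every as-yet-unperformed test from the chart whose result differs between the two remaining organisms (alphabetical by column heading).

lysine decarboxylase +: excludes 8 organisms — 2 left.
42°C growth +: all 2 remaining candidates are consistent.
OF glucose +: all 2 remaining candidates are consistent.
Two candidates remain: Burkholderia cepacia and Stenotrophomonas maltophilia.
  Oxidase: Burkholderia cepacia +, Stenotrophomonas maltophilia - — discriminates.
  Nitrate: V vs - — variable for at least one, does not separate.
  Motility: + vs + — same for both, does not separate.
  ODC: V vs - — variable for at least one, does not separate.
  Esculin: V vs + — variable for at least one, does not separate.
  Urease: V vs - — variable for at least one, does not separate.
  Pigment: V vs - — variable for at least one, does not separate.
  ADH: - vs - — same for both, does not separate.

Oxidase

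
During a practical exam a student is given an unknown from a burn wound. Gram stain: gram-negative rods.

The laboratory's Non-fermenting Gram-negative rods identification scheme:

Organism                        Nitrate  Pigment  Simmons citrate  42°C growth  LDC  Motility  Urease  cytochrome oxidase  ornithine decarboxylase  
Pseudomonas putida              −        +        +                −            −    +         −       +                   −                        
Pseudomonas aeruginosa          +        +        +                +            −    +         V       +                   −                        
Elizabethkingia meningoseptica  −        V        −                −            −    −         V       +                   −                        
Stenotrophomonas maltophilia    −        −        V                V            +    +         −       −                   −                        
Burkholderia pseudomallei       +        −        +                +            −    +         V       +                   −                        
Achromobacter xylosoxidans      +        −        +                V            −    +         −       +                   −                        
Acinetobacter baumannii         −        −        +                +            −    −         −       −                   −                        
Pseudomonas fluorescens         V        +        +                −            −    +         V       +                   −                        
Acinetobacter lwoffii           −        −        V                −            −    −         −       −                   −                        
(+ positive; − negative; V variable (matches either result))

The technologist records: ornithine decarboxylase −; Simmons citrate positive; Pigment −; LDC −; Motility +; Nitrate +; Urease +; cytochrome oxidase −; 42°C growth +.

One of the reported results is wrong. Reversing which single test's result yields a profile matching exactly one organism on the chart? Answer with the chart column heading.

cytochrome oxidase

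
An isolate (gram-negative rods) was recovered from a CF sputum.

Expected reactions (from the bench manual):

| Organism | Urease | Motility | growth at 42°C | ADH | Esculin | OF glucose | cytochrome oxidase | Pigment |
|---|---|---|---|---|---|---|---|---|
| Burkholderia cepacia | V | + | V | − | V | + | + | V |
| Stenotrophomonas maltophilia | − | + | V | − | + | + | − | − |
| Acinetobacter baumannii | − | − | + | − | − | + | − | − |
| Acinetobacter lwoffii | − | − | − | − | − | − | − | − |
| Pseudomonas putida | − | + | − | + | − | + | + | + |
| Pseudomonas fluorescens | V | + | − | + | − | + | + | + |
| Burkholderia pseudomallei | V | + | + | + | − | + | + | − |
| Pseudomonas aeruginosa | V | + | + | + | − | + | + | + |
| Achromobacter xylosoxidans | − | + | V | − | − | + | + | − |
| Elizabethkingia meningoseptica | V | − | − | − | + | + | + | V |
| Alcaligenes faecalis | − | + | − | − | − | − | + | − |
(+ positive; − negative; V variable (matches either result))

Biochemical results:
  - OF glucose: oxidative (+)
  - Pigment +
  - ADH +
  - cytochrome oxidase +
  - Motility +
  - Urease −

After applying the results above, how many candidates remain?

cytochrome oxidase +: excludes Stenotrophomonas maltophilia, Acinetobacter baumannii, Acinetobacter lwoffii — 8 left.
Motility +: excludes Elizabethkingia meningoseptica — 7 left.
ADH +: excludes Burkholderia cepacia, Achromobacter xylosoxidans, Alcaligenes faecalis — 4 left.
Urease −: all 4 remaining candidates are consistent.
OF glucose +: all 4 remaining candidates are consistent.
Pigment +: excludes Burkholderia pseudomallei — 3 left.
Still consistent: Pseudomonas aeruginosa, Pseudomonas fluorescens, Pseudomonas putida.

3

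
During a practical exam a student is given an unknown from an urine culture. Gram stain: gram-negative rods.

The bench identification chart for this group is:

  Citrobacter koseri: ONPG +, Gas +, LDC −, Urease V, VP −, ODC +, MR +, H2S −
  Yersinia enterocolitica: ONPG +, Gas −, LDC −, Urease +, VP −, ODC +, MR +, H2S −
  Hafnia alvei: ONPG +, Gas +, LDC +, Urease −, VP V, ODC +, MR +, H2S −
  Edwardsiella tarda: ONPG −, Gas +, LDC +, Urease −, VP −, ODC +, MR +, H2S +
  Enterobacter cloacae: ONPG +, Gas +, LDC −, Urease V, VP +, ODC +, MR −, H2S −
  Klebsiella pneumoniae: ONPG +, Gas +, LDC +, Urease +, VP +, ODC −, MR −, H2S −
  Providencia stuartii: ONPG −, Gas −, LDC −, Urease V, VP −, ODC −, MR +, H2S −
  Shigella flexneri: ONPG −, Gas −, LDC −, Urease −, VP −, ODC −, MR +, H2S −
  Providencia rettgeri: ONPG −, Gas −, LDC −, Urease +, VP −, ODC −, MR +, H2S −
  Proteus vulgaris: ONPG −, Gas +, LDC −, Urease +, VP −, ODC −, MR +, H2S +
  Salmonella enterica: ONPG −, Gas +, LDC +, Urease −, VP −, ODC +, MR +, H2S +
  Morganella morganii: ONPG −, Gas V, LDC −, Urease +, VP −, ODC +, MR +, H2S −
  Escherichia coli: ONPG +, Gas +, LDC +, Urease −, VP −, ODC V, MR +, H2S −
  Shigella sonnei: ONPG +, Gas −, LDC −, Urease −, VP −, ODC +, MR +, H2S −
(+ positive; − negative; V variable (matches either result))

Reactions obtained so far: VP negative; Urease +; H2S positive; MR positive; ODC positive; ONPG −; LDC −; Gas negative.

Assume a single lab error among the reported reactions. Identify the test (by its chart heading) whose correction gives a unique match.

As reported, no row in the chart matches all 8 reactions.
Reversing LDC → still no organism matches.
Reversing Gas → still no organism matches.
Reversing H2S (to −) → unique match: Morganella morganii.
Reversing ONPG → still no organism matches.
Reversing MR → still no organism matches.
Reversing Urease → still no organism matches.
Reversing VP → still no organism matches.
Reversing ODC → still no organism matches.

H2S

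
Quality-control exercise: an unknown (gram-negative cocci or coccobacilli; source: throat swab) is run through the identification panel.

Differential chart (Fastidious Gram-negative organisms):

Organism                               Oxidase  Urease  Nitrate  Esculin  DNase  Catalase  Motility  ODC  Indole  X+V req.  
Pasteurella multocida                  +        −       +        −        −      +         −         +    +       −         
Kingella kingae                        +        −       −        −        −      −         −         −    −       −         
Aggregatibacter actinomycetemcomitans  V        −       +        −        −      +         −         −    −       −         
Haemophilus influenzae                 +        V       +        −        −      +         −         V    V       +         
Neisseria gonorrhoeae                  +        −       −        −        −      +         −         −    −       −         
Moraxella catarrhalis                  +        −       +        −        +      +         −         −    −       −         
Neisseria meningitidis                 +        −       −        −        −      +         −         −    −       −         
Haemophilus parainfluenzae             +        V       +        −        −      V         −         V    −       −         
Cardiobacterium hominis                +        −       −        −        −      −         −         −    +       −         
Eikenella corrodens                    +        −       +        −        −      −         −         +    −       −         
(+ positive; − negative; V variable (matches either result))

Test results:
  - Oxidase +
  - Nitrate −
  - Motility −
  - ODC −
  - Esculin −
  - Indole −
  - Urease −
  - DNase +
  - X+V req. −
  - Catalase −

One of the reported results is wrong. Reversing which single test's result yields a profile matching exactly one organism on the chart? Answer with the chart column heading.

As reported, no row in the chart matches all 10 reactions.
Reversing DNase (to −) → unique match: Kingella kingae.
Reversing Esculin → still no organism matches.
Reversing Oxidase → still no organism matches.
Reversing Urease → still no organism matches.
Reversing Indole → still no organism matches.
Reversing Nitrate → still no organism matches.
Reversing ODC → still no organism matches.
Reversing Motility → still no organism matches.
Reversing Catalase → still no organism matches.
Reversing X+V req. → still no organism matches.

DNase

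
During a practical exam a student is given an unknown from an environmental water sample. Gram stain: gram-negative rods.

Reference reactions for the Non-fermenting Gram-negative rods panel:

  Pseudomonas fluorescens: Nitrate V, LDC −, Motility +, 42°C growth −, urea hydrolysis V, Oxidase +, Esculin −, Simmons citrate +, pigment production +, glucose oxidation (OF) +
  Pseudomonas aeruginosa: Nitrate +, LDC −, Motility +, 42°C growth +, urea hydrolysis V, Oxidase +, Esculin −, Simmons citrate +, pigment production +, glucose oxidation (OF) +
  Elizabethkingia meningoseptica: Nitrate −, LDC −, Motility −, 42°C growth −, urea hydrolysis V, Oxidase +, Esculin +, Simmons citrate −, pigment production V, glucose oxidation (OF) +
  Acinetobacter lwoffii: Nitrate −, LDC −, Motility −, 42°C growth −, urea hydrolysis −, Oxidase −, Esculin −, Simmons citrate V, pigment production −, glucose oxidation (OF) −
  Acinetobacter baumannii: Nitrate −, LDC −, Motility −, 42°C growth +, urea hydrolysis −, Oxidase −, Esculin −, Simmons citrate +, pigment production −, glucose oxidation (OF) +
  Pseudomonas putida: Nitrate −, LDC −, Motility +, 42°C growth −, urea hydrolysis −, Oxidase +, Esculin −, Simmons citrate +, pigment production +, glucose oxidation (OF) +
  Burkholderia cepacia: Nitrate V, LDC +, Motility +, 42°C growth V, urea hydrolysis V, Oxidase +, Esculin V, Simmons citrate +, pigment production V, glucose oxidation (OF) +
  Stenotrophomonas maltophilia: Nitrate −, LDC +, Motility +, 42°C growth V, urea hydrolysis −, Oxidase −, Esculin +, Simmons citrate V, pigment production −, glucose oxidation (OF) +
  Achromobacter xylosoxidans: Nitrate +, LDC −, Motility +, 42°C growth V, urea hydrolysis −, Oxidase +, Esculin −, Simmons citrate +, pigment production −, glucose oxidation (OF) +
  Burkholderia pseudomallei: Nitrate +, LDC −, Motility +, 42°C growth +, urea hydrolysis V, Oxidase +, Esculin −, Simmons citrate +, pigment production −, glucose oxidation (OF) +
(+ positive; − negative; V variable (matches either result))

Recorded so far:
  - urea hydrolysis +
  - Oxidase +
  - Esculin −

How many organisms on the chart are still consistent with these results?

4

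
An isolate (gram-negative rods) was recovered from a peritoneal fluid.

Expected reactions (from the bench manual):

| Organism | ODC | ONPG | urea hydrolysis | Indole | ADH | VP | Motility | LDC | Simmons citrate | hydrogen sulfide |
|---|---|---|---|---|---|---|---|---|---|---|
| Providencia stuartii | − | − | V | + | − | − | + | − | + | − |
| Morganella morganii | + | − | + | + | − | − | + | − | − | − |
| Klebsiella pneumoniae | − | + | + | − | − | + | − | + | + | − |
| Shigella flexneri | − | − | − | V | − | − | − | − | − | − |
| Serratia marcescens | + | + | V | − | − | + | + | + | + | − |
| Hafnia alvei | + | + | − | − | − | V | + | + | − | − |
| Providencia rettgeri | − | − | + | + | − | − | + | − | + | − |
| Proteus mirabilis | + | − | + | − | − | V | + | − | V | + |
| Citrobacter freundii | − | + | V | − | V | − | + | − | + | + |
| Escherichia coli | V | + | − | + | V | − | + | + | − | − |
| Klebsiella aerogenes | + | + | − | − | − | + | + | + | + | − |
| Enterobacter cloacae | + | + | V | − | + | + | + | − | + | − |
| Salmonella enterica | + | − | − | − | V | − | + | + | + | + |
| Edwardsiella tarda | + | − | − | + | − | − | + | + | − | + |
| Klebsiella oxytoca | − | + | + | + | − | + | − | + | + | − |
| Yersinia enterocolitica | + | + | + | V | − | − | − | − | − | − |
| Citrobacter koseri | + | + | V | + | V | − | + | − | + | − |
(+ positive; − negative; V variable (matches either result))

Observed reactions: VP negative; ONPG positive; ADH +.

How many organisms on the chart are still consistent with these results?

3

ADH +: excludes 12 organisms — 5 left.
VP −: excludes Enterobacter cloacae — 4 left.
ONPG +: excludes Salmonella enterica — 3 left.
Still consistent: Citrobacter freundii, Citrobacter koseri, Escherichia coli.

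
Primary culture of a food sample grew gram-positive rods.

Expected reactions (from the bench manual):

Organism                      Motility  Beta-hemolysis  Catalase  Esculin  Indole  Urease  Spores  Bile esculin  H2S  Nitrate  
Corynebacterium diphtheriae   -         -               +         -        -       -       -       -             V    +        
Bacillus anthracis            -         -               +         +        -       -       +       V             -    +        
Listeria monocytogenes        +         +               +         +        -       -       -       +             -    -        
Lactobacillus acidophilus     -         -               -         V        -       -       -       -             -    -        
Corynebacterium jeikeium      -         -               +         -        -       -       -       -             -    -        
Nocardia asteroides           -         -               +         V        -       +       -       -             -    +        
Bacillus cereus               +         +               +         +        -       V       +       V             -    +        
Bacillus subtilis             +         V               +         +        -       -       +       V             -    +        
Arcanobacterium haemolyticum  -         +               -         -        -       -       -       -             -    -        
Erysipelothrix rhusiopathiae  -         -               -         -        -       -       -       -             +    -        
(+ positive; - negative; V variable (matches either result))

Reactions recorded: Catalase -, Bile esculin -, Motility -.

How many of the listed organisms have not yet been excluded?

3

Catalase -: excludes 7 organisms — 3 left.
Motility -: all 3 remaining candidates are consistent.
Bile esculin -: all 3 remaining candidates are consistent.
Still consistent: Arcanobacterium haemolyticum, Erysipelothrix rhusiopathiae, Lactobacillus acidophilus.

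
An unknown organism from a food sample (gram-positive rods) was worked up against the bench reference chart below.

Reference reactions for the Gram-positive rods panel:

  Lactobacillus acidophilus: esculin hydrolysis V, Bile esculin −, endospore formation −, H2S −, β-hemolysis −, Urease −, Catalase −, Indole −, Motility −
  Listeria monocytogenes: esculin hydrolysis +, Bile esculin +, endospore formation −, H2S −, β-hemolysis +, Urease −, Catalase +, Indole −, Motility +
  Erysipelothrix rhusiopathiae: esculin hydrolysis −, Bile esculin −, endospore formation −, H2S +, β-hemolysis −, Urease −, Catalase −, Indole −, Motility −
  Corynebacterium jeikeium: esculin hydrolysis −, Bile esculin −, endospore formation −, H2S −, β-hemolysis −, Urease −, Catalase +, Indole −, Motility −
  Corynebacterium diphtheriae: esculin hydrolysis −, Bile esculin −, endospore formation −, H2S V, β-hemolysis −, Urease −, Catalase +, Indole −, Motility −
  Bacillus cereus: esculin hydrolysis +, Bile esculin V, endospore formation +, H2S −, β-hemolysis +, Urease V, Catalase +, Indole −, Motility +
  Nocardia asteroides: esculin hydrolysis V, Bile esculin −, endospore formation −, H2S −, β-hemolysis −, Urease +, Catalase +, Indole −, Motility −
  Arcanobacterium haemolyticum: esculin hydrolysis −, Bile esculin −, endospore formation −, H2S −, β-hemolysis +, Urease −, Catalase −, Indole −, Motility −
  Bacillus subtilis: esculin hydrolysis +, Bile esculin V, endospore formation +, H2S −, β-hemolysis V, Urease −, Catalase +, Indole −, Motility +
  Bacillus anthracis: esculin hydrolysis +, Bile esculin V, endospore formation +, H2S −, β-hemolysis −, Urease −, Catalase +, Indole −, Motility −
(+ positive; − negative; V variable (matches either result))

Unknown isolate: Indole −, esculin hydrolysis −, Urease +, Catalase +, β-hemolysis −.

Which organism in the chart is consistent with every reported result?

Indole −: all 10 remaining candidates are consistent.
β-hemolysis −: excludes Listeria monocytogenes, Bacillus cereus, Arcanobacterium haemolyticum — 7 left.
Catalase +: excludes Lactobacillus acidophilus, Erysipelothrix rhusiopathiae — 5 left.
Urease +: excludes Corynebacterium jeikeium, Corynebacterium diphtheriae, Bacillus subtilis, Bacillus anthracis — 1 left.
esculin hydrolysis −: the one remaining candidate is consistent.

Nocardia asteroides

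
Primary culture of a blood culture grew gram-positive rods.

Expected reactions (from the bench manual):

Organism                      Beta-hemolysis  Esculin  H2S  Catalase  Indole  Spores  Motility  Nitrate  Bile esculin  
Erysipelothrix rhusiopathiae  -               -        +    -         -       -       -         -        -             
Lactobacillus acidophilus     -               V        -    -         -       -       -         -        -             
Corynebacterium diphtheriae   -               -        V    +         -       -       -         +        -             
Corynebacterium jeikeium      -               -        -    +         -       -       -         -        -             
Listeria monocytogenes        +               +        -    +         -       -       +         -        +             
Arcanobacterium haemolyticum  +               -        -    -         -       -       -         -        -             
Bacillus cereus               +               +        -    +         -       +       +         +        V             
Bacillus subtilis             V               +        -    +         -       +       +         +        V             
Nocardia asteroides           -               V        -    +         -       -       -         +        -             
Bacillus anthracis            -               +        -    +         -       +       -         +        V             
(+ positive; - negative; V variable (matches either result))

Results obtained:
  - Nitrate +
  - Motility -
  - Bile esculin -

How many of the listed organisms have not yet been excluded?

3

Motility -: excludes Listeria monocytogenes, Bacillus cereus, Bacillus subtilis — 7 left.
Bile esculin -: all 7 remaining candidates are consistent.
Nitrate +: excludes Erysipelothrix rhusiopathiae, Lactobacillus acidophilus, Corynebacterium jeikeium, Arcanobacterium haemolyticum — 3 left.
Still consistent: Bacillus anthracis, Corynebacterium diphtheriae, Nocardia asteroides.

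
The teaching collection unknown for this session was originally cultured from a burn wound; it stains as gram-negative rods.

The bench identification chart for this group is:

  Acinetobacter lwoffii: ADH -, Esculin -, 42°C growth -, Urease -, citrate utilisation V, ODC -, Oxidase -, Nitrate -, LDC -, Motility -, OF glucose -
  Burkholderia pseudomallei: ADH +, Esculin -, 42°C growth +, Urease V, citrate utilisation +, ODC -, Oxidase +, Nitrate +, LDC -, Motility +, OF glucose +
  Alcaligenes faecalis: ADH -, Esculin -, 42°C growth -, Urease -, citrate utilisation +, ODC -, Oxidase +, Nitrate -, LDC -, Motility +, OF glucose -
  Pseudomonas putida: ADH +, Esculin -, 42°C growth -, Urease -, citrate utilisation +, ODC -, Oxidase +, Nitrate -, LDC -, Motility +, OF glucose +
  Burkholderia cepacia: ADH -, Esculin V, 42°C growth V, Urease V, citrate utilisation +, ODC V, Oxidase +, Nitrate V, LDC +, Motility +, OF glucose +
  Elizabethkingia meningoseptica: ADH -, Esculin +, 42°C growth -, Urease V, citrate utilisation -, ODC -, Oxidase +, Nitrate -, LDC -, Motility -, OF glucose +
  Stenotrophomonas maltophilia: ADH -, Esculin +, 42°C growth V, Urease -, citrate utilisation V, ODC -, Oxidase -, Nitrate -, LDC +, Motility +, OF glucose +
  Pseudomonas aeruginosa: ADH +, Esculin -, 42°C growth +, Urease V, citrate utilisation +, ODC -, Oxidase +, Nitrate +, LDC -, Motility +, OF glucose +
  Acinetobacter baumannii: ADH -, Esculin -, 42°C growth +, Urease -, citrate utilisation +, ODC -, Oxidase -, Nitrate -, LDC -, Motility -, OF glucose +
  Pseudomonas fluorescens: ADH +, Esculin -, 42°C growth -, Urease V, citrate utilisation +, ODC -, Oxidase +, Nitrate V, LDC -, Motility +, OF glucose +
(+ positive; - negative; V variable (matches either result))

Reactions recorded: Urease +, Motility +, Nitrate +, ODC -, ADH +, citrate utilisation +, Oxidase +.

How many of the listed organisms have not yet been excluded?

3

Nitrate +: excludes 6 organisms — 4 left.
Urease +: all 4 remaining candidates are consistent.
Oxidase +: all 4 remaining candidates are consistent.
citrate utilisation +: all 4 remaining candidates are consistent.
Motility +: all 4 remaining candidates are consistent.
ODC -: all 4 remaining candidates are consistent.
ADH +: excludes Burkholderia cepacia — 3 left.
Still consistent: Burkholderia pseudomallei, Pseudomonas aeruginosa, Pseudomonas fluorescens.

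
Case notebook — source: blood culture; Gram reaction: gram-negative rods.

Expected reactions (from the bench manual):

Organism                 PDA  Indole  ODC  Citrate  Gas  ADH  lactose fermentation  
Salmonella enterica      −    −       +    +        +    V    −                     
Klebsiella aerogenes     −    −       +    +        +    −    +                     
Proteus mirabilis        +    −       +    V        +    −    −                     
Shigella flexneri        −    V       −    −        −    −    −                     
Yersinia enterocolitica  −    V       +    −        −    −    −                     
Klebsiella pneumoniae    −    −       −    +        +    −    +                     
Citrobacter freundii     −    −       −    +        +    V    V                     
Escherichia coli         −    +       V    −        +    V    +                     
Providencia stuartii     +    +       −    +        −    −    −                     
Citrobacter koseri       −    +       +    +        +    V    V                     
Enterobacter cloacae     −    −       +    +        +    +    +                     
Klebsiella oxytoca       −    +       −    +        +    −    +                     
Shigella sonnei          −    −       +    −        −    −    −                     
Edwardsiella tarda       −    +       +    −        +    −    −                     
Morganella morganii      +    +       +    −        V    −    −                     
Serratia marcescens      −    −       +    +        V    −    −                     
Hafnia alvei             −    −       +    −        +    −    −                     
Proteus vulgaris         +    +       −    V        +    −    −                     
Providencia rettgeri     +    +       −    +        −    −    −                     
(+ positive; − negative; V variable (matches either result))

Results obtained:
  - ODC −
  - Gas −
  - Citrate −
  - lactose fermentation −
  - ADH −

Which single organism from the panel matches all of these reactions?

Shigella flexneri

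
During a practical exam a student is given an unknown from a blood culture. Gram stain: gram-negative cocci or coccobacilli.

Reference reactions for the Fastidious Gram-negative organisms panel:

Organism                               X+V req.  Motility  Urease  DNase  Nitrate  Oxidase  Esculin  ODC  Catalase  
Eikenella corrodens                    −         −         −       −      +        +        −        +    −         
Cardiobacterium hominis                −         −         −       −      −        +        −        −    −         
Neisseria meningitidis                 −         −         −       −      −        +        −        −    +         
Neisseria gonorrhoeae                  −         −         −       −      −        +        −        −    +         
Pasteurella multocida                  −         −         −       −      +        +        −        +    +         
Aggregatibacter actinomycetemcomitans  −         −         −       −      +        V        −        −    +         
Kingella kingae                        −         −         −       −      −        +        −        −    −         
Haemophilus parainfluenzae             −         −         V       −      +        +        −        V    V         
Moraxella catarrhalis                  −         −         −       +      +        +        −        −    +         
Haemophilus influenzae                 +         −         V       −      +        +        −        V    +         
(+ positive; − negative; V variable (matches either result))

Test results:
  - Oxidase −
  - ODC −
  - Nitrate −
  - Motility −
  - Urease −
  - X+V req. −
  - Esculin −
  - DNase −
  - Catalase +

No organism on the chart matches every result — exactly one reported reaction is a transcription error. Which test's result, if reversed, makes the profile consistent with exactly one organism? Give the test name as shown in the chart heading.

Nitrate

As reported, no row in the chart matches all 9 reactions.
Reversing Motility → still no organism matches.
Reversing Nitrate (to +) → unique match: Aggregatibacter actinomycetemcomitans.
Reversing DNase → still no organism matches.
Reversing Catalase → still no organism matches.
Reversing ODC → still no organism matches.
Reversing X+V req. → still no organism matches.
Reversing Urease → still no organism matches.
Reversing Oxidase → 2 organisms match (not unique).
Reversing Esculin → still no organism matches.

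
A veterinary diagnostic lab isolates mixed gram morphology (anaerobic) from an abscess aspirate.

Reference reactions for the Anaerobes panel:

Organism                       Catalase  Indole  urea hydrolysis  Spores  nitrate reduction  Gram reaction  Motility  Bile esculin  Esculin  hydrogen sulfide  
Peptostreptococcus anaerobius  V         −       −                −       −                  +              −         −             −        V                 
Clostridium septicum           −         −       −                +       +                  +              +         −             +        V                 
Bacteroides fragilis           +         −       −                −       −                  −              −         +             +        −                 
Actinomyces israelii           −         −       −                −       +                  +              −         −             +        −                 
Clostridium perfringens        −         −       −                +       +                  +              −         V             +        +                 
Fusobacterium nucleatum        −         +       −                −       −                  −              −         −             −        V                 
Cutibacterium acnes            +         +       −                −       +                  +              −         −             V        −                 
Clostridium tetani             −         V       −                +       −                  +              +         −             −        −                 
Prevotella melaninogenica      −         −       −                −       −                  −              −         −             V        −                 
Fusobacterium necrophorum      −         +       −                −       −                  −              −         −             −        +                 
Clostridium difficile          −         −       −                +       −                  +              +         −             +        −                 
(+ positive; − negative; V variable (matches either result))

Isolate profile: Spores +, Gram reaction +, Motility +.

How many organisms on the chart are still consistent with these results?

3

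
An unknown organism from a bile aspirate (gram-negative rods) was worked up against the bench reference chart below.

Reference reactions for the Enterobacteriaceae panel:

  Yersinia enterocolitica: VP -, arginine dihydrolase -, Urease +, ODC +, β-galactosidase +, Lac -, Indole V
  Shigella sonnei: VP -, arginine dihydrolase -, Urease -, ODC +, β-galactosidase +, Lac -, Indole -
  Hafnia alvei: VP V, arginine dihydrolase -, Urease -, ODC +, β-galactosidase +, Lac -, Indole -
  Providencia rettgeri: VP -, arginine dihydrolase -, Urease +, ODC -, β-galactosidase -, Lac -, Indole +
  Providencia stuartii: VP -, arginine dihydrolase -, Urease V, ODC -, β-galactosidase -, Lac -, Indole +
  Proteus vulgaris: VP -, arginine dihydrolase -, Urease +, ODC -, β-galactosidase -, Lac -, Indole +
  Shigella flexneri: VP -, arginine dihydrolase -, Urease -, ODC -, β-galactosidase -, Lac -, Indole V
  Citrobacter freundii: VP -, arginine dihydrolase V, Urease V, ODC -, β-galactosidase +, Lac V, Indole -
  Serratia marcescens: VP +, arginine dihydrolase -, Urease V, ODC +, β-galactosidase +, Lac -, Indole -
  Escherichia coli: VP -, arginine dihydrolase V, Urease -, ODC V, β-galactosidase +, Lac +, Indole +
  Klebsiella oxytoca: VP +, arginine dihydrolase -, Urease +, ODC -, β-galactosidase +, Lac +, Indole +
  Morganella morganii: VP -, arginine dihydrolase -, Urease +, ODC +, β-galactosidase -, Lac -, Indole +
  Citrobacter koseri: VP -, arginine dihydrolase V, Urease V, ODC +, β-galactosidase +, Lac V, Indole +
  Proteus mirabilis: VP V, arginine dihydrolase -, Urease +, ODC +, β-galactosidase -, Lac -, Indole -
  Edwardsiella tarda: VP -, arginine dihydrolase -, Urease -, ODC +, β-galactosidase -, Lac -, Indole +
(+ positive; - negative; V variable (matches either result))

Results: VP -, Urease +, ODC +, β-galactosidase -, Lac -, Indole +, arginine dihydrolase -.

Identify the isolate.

arginine dihydrolase -: all 15 remaining candidates are consistent.
Lac -: excludes Escherichia coli, Klebsiella oxytoca — 13 left.
ODC +: excludes 5 organisms — 8 left.
β-galactosidase -: excludes 5 organisms — 3 left.
VP -: all 3 remaining candidates are consistent.
Indole +: excludes Proteus mirabilis — 2 left.
Urease +: excludes Edwardsiella tarda — 1 left.

Morganella morganii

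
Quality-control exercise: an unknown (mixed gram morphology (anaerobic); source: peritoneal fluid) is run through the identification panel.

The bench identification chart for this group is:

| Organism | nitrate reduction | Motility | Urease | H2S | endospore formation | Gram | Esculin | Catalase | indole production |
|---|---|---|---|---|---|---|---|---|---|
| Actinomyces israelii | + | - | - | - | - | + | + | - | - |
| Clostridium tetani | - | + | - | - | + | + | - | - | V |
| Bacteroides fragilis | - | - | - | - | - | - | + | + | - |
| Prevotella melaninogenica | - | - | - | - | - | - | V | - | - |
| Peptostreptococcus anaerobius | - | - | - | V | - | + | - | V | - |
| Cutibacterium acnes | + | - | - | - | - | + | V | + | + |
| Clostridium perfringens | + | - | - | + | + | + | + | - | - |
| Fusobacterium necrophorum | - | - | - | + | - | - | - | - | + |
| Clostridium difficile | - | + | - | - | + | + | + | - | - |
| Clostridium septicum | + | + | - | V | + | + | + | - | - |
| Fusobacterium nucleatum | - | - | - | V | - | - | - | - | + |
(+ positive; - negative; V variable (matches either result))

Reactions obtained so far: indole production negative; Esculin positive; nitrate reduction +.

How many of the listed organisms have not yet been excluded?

nitrate reduction +: excludes 7 organisms — 4 left.
indole production -: excludes Cutibacterium acnes — 3 left.
Esculin +: all 3 remaining candidates are consistent.
Still consistent: Actinomyces israelii, Clostridium perfringens, Clostridium septicum.

3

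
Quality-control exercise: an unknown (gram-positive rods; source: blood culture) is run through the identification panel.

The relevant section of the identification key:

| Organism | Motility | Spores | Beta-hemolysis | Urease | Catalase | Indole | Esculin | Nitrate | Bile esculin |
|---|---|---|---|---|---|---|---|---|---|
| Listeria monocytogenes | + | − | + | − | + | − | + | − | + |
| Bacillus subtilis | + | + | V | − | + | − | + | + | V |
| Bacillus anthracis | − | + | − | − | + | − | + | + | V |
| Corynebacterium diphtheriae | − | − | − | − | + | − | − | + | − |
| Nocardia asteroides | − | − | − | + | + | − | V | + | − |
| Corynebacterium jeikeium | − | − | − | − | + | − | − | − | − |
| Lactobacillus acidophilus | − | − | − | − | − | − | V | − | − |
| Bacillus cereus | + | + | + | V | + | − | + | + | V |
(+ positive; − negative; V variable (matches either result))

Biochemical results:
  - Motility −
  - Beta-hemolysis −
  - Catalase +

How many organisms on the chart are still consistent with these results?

Catalase +: excludes Lactobacillus acidophilus — 7 left.
Motility −: excludes Listeria monocytogenes, Bacillus subtilis, Bacillus cereus — 4 left.
Beta-hemolysis −: all 4 remaining candidates are consistent.
Still consistent: Bacillus anthracis, Corynebacterium diphtheriae, Corynebacterium jeikeium, Nocardia asteroides.

4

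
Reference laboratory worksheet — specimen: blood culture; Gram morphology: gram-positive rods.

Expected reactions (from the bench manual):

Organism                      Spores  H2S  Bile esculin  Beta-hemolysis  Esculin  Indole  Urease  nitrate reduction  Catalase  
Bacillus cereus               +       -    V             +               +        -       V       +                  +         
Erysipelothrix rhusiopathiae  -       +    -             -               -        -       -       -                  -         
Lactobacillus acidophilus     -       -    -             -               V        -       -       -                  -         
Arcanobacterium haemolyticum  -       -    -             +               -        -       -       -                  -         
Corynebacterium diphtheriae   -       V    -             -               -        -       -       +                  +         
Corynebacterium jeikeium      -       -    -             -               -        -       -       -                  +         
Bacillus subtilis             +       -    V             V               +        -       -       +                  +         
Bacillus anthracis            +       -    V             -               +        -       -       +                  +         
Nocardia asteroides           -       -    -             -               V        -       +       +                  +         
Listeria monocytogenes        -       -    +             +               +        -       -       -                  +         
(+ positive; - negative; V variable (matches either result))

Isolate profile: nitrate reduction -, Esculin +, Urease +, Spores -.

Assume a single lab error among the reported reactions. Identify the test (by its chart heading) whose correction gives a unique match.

nitrate reduction

As reported, no row in the chart matches all 4 reactions.
Reversing Spores → still no organism matches.
Reversing Urease → 2 organisms match (not unique).
Reversing nitrate reduction (to +) → unique match: Nocardia asteroides.
Reversing Esculin → still no organism matches.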